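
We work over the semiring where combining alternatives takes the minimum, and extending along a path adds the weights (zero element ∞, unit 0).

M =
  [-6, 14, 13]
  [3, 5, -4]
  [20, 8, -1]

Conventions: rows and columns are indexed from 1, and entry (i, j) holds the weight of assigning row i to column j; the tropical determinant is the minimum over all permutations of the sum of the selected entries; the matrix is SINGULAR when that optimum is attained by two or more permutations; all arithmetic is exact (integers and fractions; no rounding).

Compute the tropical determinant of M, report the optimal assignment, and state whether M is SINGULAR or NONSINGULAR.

σ = (1, 2, 3): (-6) + 5 + (-1) = -2
σ = (1, 3, 2): (-6) + (-4) + 8 = -2
σ = (2, 1, 3): 14 + 3 + (-1) = 16
σ = (2, 3, 1): 14 + (-4) + 20 = 30
σ = (3, 1, 2): 13 + 3 + 8 = 24
σ = (3, 2, 1): 13 + 5 + 20 = 38
Optimal value attained by: σ = (1, 2, 3).
Answer: det⊕(M) = -2; verdict: SINGULAR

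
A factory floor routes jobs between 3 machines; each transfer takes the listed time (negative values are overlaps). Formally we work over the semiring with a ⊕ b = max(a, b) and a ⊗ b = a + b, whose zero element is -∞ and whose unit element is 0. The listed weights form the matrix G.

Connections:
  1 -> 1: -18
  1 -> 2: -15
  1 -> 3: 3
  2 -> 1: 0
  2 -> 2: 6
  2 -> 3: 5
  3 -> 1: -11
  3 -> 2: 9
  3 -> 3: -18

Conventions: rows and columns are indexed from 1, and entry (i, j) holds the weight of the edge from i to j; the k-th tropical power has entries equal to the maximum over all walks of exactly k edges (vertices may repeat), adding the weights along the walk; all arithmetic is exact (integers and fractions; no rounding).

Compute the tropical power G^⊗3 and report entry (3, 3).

G^⊗2:
  [-8, 12, -10]
  [6, 14, 11]
  [9, 15, 14]
G^⊗3:
  [12, 18, 17]
  [14, 20, 19]
  [15, 23, 20]
Key observation: the optimum is the walk 3->2->2->3, with weight 9 + 6 + 5 = 20.
Optimal value attained by: walk 3->2->2->3.
Answer: (G^⊗3)[3][3] = 20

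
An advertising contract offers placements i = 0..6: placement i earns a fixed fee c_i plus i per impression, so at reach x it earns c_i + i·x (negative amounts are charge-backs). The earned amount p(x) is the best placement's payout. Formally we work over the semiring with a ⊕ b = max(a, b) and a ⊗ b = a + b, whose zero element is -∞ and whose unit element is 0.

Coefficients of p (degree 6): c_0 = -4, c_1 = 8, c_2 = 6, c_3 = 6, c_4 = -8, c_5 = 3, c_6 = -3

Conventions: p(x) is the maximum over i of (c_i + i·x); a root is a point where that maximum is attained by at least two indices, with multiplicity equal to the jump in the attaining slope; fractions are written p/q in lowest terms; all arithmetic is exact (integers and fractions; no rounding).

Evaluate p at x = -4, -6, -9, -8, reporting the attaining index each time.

p(-4) = max(-4+0·(-4)=-4, 8+1·(-4)=4, 6+2·(-4)=-2, 6+3·(-4)=-6, -8+4·(-4)=-24, 3+5·(-4)=-17, -3+6·(-4)=-27) = 4 (attained by i=1)
p(-6) = max(-4+0·(-6)=-4, 8+1·(-6)=2, 6+2·(-6)=-6, 6+3·(-6)=-12, -8+4·(-6)=-32, 3+5·(-6)=-27, -3+6·(-6)=-39) = 2 (attained by i=1)
p(-9) = max(-4+0·(-9)=-4, 8+1·(-9)=-1, 6+2·(-9)=-12, 6+3·(-9)=-21, -8+4·(-9)=-44, 3+5·(-9)=-42, -3+6·(-9)=-57) = -1 (attained by i=1)
p(-8) = max(-4+0·(-8)=-4, 8+1·(-8)=0, 6+2·(-8)=-10, 6+3·(-8)=-18, -8+4·(-8)=-40, 3+5·(-8)=-37, -3+6·(-8)=-51) = 0 (attained by i=1)
Answer: p(-4) = 4; p(-6) = 2; p(-9) = -1; p(-8) = 0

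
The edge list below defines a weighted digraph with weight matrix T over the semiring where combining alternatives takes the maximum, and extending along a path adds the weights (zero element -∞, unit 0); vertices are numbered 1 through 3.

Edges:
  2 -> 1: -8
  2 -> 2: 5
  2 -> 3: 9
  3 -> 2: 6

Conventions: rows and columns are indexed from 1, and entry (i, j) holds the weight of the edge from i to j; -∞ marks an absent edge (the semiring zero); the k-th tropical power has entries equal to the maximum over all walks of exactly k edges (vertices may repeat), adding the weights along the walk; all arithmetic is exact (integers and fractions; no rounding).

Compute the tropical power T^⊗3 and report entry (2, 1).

T^⊗2:
  [-∞, -∞, -∞]
  [-3, 15, 14]
  [-2, 11, 15]
T^⊗3:
  [-∞, -∞, -∞]
  [7, 20, 24]
  [3, 21, 20]
Key observation: the optimum is the walk 2->3->2->1, with weight 9 + 6 + (-8) = 7.
Optimal value attained by: walk 2->3->2->1.
Answer: (T^⊗3)[2][1] = 7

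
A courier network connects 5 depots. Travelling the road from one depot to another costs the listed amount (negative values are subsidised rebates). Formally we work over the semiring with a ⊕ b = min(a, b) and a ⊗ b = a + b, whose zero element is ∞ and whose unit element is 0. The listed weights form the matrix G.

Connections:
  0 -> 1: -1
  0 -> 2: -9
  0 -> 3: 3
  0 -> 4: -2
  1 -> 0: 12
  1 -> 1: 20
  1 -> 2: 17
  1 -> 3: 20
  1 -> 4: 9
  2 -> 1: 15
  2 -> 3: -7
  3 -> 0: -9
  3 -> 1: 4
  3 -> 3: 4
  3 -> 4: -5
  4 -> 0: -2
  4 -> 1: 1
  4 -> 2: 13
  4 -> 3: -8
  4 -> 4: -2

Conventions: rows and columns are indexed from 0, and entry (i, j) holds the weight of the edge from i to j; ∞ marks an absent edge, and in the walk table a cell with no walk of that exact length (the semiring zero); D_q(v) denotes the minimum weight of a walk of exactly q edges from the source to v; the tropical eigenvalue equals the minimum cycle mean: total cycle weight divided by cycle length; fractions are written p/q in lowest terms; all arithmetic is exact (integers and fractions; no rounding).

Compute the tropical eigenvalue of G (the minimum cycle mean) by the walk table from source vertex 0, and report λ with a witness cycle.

q=0: [0, ∞, ∞, ∞, ∞]
q=1: [∞, -1, -9, 3, -2]
q=2: [-6, -1, 11, -16, -4]
q=3: [-25, -12, -15, -12, -21]
q=4: [-23, -26, -34, -29, -27]
q=5: [-38, -26, -32, -41, -34]
Optimal cycle mean attained by: cycle 0->2->3->0, total (-9) + (-7) + (-9), length 3.
Answer: λ = -25/3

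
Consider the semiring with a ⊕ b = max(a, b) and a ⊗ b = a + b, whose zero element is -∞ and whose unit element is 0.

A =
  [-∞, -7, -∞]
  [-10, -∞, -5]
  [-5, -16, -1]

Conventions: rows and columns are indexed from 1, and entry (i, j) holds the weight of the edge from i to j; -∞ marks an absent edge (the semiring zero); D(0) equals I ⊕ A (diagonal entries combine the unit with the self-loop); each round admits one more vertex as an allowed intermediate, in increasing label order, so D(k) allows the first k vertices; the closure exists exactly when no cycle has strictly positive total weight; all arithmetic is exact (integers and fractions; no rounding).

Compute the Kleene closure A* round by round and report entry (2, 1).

D(0):
  [0, -7, -∞]
  [-10, 0, -5]
  [-5, -16, 0]
D(1):
  [0, -7, -∞]
  [-10, 0, -5]
  [-5, -12, 0]
D(2):
  [0, -7, -12]
  [-10, 0, -5]
  [-5, -12, 0]
D(3):
  [0, -7, -12]
  [-10, 0, -5]
  [-5, -12, 0]
Answer: A*[2][1] = -10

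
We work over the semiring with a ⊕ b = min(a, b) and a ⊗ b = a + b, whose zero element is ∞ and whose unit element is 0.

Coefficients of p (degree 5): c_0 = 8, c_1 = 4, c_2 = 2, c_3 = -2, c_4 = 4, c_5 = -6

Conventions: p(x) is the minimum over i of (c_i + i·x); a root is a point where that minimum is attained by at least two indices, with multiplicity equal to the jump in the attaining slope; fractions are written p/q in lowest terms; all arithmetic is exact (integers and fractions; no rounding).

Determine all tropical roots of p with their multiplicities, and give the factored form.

hull edge (i=0, c=8) to (i=1, c=4): slope -4, span 1
hull edge (i=1, c=4) to (i=3, c=-2): slope -3, span 2
hull edge (i=3, c=-2) to (i=5, c=-6): slope -2, span 2
Factored form: p(x) = -6 ⊗ (x ⊕ 2) ⊗ (x ⊕ 2) ⊗ (x ⊕ 3) ⊗ (x ⊕ 3) ⊗ (x ⊕ 4)
Answer: roots = 2 (mult 2), 3 (mult 2), 4 (mult 1)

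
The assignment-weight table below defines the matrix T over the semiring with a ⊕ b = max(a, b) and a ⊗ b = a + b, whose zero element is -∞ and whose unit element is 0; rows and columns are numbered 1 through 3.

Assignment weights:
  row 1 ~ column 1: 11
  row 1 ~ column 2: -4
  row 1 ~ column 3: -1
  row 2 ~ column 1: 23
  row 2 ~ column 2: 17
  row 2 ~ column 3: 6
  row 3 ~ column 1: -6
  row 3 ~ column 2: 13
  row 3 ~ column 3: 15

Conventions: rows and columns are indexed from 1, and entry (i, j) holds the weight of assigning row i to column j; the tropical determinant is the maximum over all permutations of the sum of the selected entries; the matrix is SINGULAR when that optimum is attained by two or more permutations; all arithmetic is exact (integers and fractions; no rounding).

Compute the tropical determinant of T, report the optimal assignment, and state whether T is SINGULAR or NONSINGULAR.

σ = (1, 2, 3): 11 + 17 + 15 = 43
σ = (1, 3, 2): 11 + 6 + 13 = 30
σ = (2, 1, 3): (-4) + 23 + 15 = 34
σ = (2, 3, 1): (-4) + 6 + (-6) = -4
σ = (3, 1, 2): (-1) + 23 + 13 = 35
σ = (3, 2, 1): (-1) + 17 + (-6) = 10
Optimal value attained by: σ = (1, 2, 3).
Answer: det⊕(T) = 43; verdict: NONSINGULAR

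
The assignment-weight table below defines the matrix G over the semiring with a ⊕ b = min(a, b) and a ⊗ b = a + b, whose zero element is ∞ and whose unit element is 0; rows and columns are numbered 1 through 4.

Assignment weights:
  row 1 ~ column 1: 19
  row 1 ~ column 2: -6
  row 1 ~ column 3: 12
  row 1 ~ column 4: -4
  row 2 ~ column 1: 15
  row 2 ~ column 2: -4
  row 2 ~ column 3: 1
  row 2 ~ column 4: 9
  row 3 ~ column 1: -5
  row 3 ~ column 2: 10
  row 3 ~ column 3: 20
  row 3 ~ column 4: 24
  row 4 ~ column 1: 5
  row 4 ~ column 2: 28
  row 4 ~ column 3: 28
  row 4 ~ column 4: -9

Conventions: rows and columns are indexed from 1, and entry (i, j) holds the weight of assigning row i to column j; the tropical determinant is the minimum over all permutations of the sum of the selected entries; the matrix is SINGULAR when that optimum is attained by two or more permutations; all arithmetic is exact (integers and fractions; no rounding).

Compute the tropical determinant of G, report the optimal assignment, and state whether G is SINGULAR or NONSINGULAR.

σ = (1, 2, 3, 4): 19 + (-4) + 20 + (-9) = 26
σ = (1, 2, 4, 3): 19 + (-4) + 24 + 28 = 67
σ = (1, 3, 2, 4): 19 + 1 + 10 + (-9) = 21
σ = (1, 3, 4, 2): 19 + 1 + 24 + 28 = 72
σ = (1, 4, 2, 3): 19 + 9 + 10 + 28 = 66
σ = (1, 4, 3, 2): 19 + 9 + 20 + 28 = 76
σ = (2, 1, 3, 4): (-6) + 15 + 20 + (-9) = 20
σ = (2, 1, 4, 3): (-6) + 15 + 24 + 28 = 61
σ = (2, 3, 1, 4): (-6) + 1 + (-5) + (-9) = -19
σ = (2, 3, 4, 1): (-6) + 1 + 24 + 5 = 24
σ = (2, 4, 1, 3): (-6) + 9 + (-5) + 28 = 26
σ = (2, 4, 3, 1): (-6) + 9 + 20 + 5 = 28
σ = (3, 1, 2, 4): 12 + 15 + 10 + (-9) = 28
σ = (3, 1, 4, 2): 12 + 15 + 24 + 28 = 79
σ = (3, 2, 1, 4): 12 + (-4) + (-5) + (-9) = -6
σ = (3, 2, 4, 1): 12 + (-4) + 24 + 5 = 37
σ = (3, 4, 1, 2): 12 + 9 + (-5) + 28 = 44
σ = (3, 4, 2, 1): 12 + 9 + 10 + 5 = 36
σ = (4, 1, 2, 3): (-4) + 15 + 10 + 28 = 49
σ = (4, 1, 3, 2): (-4) + 15 + 20 + 28 = 59
σ = (4, 2, 1, 3): (-4) + (-4) + (-5) + 28 = 15
σ = (4, 2, 3, 1): (-4) + (-4) + 20 + 5 = 17
σ = (4, 3, 1, 2): (-4) + 1 + (-5) + 28 = 20
σ = (4, 3, 2, 1): (-4) + 1 + 10 + 5 = 12
Optimal value attained by: σ = (2, 3, 1, 4).
Answer: det⊕(G) = -19; verdict: NONSINGULAR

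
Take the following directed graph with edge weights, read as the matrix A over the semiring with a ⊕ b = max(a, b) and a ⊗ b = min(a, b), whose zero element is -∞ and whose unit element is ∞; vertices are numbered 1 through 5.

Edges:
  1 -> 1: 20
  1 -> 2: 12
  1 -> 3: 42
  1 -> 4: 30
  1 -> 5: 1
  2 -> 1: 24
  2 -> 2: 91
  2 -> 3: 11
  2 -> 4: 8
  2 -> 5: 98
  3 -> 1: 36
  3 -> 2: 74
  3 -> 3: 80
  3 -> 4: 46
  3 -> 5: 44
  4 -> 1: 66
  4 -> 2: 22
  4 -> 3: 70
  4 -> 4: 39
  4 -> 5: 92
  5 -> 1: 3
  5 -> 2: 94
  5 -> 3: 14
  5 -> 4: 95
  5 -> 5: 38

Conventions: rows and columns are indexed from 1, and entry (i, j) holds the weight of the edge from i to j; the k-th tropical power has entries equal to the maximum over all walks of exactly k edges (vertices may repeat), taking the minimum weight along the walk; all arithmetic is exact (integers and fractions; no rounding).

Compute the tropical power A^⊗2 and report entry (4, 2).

A^⊗2:
  [36, 42, 42, 42, 42]
  [24, 94, 24, 95, 91]
  [46, 74, 80, 46, 74]
  [39, 92, 70, 92, 44]
  [66, 91, 70, 39, 94]
Key observation: the optimum is the walk 4->5->2, with weight 92 min 94 = 92.
Optimal value attained by: walk 4->5->2.
Answer: (A^⊗2)[4][2] = 92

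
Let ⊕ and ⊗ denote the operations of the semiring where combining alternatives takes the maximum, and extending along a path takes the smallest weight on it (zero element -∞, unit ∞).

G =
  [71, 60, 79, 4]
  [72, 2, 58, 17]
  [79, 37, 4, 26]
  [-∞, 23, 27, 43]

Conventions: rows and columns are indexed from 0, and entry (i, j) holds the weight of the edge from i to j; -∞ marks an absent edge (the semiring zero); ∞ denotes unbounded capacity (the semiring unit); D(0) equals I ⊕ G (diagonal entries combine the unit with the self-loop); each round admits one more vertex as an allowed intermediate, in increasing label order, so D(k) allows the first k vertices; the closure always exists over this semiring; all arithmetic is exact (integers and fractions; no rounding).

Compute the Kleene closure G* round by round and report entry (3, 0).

D(0):
  [∞, 60, 79, 4]
  [72, ∞, 58, 17]
  [79, 37, ∞, 26]
  [-∞, 23, 27, ∞]
D(1):
  [∞, 60, 79, 4]
  [72, ∞, 72, 17]
  [79, 60, ∞, 26]
  [-∞, 23, 27, ∞]
D(2):
  [∞, 60, 79, 17]
  [72, ∞, 72, 17]
  [79, 60, ∞, 26]
  [23, 23, 27, ∞]
D(3):
  [∞, 60, 79, 26]
  [72, ∞, 72, 26]
  [79, 60, ∞, 26]
  [27, 27, 27, ∞]
D(4):
  [∞, 60, 79, 26]
  [72, ∞, 72, 26]
  [79, 60, ∞, 26]
  [27, 27, 27, ∞]
Answer: G*[3][0] = 27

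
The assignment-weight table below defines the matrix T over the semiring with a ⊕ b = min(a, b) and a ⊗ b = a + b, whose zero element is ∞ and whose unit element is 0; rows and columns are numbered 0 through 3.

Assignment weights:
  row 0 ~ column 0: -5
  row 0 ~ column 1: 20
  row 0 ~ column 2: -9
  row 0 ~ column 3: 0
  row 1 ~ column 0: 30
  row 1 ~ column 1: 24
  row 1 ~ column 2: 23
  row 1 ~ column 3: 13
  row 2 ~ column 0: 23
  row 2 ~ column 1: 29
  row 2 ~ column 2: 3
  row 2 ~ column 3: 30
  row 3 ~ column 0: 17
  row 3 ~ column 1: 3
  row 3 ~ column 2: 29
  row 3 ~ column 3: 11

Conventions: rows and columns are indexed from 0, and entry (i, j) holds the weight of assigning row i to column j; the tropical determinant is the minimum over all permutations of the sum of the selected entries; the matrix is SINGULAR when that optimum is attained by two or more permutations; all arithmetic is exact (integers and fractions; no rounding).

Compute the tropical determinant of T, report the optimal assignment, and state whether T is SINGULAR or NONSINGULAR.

σ = (0, 1, 2, 3): (-5) + 24 + 3 + 11 = 33
σ = (0, 1, 3, 2): (-5) + 24 + 30 + 29 = 78
σ = (0, 2, 1, 3): (-5) + 23 + 29 + 11 = 58
σ = (0, 2, 3, 1): (-5) + 23 + 30 + 3 = 51
σ = (0, 3, 1, 2): (-5) + 13 + 29 + 29 = 66
σ = (0, 3, 2, 1): (-5) + 13 + 3 + 3 = 14
σ = (1, 0, 2, 3): 20 + 30 + 3 + 11 = 64
σ = (1, 0, 3, 2): 20 + 30 + 30 + 29 = 109
σ = (1, 2, 0, 3): 20 + 23 + 23 + 11 = 77
σ = (1, 2, 3, 0): 20 + 23 + 30 + 17 = 90
σ = (1, 3, 0, 2): 20 + 13 + 23 + 29 = 85
σ = (1, 3, 2, 0): 20 + 13 + 3 + 17 = 53
σ = (2, 0, 1, 3): (-9) + 30 + 29 + 11 = 61
σ = (2, 0, 3, 1): (-9) + 30 + 30 + 3 = 54
σ = (2, 1, 0, 3): (-9) + 24 + 23 + 11 = 49
σ = (2, 1, 3, 0): (-9) + 24 + 30 + 17 = 62
σ = (2, 3, 0, 1): (-9) + 13 + 23 + 3 = 30
σ = (2, 3, 1, 0): (-9) + 13 + 29 + 17 = 50
σ = (3, 0, 1, 2): 0 + 30 + 29 + 29 = 88
σ = (3, 0, 2, 1): 0 + 30 + 3 + 3 = 36
σ = (3, 1, 0, 2): 0 + 24 + 23 + 29 = 76
σ = (3, 1, 2, 0): 0 + 24 + 3 + 17 = 44
σ = (3, 2, 0, 1): 0 + 23 + 23 + 3 = 49
σ = (3, 2, 1, 0): 0 + 23 + 29 + 17 = 69
Optimal value attained by: σ = (0, 3, 2, 1).
Answer: det⊕(T) = 14; verdict: NONSINGULAR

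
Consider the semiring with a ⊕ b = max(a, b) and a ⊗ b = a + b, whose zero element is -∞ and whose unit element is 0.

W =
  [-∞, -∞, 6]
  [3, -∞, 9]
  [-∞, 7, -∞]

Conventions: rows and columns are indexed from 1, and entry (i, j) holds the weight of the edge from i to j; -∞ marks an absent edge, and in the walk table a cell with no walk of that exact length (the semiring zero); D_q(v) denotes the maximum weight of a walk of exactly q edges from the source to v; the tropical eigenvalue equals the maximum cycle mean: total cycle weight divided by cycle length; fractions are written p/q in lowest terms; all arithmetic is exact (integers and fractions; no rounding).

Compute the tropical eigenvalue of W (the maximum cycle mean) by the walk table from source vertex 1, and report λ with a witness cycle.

q=0: [0, -∞, -∞]
q=1: [-∞, -∞, 6]
q=2: [-∞, 13, -∞]
q=3: [16, -∞, 22]
Optimal cycle mean attained by: cycle 2->3->2, total 9 + 7, length 2.
Answer: λ = 8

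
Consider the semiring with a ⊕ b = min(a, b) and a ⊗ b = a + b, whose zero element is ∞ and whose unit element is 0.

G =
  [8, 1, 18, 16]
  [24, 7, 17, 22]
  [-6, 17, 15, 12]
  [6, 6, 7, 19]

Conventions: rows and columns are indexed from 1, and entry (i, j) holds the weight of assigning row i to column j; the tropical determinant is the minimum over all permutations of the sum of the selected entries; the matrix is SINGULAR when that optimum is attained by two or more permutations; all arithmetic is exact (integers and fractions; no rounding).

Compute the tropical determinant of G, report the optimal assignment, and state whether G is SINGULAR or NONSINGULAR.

σ = (1, 2, 3, 4): 8 + 7 + 15 + 19 = 49
σ = (1, 2, 4, 3): 8 + 7 + 12 + 7 = 34
σ = (1, 3, 2, 4): 8 + 17 + 17 + 19 = 61
σ = (1, 3, 4, 2): 8 + 17 + 12 + 6 = 43
σ = (1, 4, 2, 3): 8 + 22 + 17 + 7 = 54
σ = (1, 4, 3, 2): 8 + 22 + 15 + 6 = 51
σ = (2, 1, 3, 4): 1 + 24 + 15 + 19 = 59
σ = (2, 1, 4, 3): 1 + 24 + 12 + 7 = 44
σ = (2, 3, 1, 4): 1 + 17 + (-6) + 19 = 31
σ = (2, 3, 4, 1): 1 + 17 + 12 + 6 = 36
σ = (2, 4, 1, 3): 1 + 22 + (-6) + 7 = 24
σ = (2, 4, 3, 1): 1 + 22 + 15 + 6 = 44
σ = (3, 1, 2, 4): 18 + 24 + 17 + 19 = 78
σ = (3, 1, 4, 2): 18 + 24 + 12 + 6 = 60
σ = (3, 2, 1, 4): 18 + 7 + (-6) + 19 = 38
σ = (3, 2, 4, 1): 18 + 7 + 12 + 6 = 43
σ = (3, 4, 1, 2): 18 + 22 + (-6) + 6 = 40
σ = (3, 4, 2, 1): 18 + 22 + 17 + 6 = 63
σ = (4, 1, 2, 3): 16 + 24 + 17 + 7 = 64
σ = (4, 1, 3, 2): 16 + 24 + 15 + 6 = 61
σ = (4, 2, 1, 3): 16 + 7 + (-6) + 7 = 24
σ = (4, 2, 3, 1): 16 + 7 + 15 + 6 = 44
σ = (4, 3, 1, 2): 16 + 17 + (-6) + 6 = 33
σ = (4, 3, 2, 1): 16 + 17 + 17 + 6 = 56
Optimal value attained by: σ = (2, 4, 1, 3).
Answer: det⊕(G) = 24; verdict: SINGULAR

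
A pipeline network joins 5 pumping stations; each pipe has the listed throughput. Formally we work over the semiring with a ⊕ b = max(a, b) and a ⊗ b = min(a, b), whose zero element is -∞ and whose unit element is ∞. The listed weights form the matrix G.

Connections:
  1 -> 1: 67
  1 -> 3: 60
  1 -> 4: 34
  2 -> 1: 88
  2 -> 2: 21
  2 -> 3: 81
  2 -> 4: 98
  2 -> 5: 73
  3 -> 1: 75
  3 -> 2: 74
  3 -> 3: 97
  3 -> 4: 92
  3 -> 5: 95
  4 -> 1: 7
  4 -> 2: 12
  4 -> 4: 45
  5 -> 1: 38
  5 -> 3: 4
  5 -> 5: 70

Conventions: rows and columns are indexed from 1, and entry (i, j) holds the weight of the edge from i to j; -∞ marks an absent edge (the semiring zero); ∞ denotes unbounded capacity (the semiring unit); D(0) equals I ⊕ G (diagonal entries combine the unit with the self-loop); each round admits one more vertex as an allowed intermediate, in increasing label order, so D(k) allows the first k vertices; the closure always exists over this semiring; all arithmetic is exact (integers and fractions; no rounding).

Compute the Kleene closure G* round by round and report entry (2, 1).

D(0):
  [∞, -∞, 60, 34, -∞]
  [88, ∞, 81, 98, 73]
  [75, 74, ∞, 92, 95]
  [7, 12, -∞, ∞, -∞]
  [38, -∞, 4, -∞, ∞]
D(1):
  [∞, -∞, 60, 34, -∞]
  [88, ∞, 81, 98, 73]
  [75, 74, ∞, 92, 95]
  [7, 12, 7, ∞, -∞]
  [38, -∞, 38, 34, ∞]
D(2):
  [∞, -∞, 60, 34, -∞]
  [88, ∞, 81, 98, 73]
  [75, 74, ∞, 92, 95]
  [12, 12, 12, ∞, 12]
  [38, -∞, 38, 34, ∞]
D(3):
  [∞, 60, 60, 60, 60]
  [88, ∞, 81, 98, 81]
  [75, 74, ∞, 92, 95]
  [12, 12, 12, ∞, 12]
  [38, 38, 38, 38, ∞]
D(4):
  [∞, 60, 60, 60, 60]
  [88, ∞, 81, 98, 81]
  [75, 74, ∞, 92, 95]
  [12, 12, 12, ∞, 12]
  [38, 38, 38, 38, ∞]
D(5):
  [∞, 60, 60, 60, 60]
  [88, ∞, 81, 98, 81]
  [75, 74, ∞, 92, 95]
  [12, 12, 12, ∞, 12]
  [38, 38, 38, 38, ∞]
Answer: G*[2][1] = 88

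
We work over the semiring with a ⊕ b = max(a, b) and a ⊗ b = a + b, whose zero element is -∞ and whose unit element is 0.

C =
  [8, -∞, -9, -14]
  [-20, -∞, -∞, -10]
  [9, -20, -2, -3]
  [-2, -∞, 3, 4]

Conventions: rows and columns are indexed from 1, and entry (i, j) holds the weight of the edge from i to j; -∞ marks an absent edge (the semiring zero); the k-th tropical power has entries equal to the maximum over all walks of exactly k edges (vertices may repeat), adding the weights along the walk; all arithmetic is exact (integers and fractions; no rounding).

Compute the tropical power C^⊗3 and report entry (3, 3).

C^⊗2:
  [16, -29, -1, -6]
  [-12, -∞, -7, -6]
  [17, -22, 0, 1]
  [12, -17, 7, 8]
C^⊗3:
  [24, -21, 7, 2]
  [2, -27, -3, -2]
  [25, -20, 8, 5]
  [20, -13, 11, 12]
Key observation: the optimum is the walk 3->1->1->3, with weight 9 + 8 + (-9) = 8.
Optimal value attained by: walk 3->1->1->3.
Answer: (C^⊗3)[3][3] = 8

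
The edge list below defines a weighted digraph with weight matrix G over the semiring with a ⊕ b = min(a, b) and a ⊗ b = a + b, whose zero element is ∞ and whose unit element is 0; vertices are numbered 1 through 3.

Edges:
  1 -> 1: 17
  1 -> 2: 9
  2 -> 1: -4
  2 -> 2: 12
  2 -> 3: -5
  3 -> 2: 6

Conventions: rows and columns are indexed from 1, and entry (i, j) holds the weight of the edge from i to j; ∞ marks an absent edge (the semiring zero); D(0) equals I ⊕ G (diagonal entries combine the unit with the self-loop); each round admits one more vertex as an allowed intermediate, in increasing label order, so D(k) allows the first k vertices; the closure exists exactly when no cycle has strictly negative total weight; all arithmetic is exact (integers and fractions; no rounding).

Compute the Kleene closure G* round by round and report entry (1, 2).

D(0):
  [0, 9, ∞]
  [-4, 0, -5]
  [∞, 6, 0]
D(1):
  [0, 9, ∞]
  [-4, 0, -5]
  [∞, 6, 0]
D(2):
  [0, 9, 4]
  [-4, 0, -5]
  [2, 6, 0]
D(3):
  [0, 9, 4]
  [-4, 0, -5]
  [2, 6, 0]
Answer: G*[1][2] = 9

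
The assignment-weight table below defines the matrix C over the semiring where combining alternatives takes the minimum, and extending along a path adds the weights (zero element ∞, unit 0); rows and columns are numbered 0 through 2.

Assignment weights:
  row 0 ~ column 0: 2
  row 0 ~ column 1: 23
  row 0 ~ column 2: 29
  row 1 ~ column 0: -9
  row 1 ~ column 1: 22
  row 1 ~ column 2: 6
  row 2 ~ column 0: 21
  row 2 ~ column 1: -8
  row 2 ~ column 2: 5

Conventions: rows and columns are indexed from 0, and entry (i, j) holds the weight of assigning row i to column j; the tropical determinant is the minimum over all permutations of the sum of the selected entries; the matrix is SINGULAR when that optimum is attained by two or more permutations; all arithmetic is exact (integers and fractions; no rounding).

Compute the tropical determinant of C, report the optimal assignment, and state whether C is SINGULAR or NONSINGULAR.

σ = (0, 1, 2): 2 + 22 + 5 = 29
σ = (0, 2, 1): 2 + 6 + (-8) = 0
σ = (1, 0, 2): 23 + (-9) + 5 = 19
σ = (1, 2, 0): 23 + 6 + 21 = 50
σ = (2, 0, 1): 29 + (-9) + (-8) = 12
σ = (2, 1, 0): 29 + 22 + 21 = 72
Optimal value attained by: σ = (0, 2, 1).
Answer: det⊕(C) = 0; verdict: NONSINGULAR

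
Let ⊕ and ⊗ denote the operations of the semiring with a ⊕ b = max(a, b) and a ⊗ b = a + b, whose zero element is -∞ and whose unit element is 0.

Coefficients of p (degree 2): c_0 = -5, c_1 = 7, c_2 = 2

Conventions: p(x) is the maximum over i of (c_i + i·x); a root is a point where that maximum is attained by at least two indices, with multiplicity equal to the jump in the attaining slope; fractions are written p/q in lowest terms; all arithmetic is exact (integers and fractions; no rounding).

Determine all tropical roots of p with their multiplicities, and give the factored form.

hull edge (i=0, c=-5) to (i=1, c=7): slope 12, span 1
hull edge (i=1, c=7) to (i=2, c=2): slope -5, span 1
Factored form: p(x) = 2 ⊗ (x ⊕ (-12)) ⊗ (x ⊕ 5)
Answer: roots = -12 (mult 1), 5 (mult 1)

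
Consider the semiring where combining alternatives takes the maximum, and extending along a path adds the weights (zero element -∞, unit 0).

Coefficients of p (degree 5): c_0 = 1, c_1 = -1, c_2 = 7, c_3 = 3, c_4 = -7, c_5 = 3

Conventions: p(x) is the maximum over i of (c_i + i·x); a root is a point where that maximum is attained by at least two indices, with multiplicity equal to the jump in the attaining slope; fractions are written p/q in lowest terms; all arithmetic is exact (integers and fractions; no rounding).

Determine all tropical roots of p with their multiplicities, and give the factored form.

hull edge (i=0, c=1) to (i=2, c=7): slope 3, span 2
hull edge (i=2, c=7) to (i=5, c=3): slope -4/3, span 3
Factored form: p(x) = 3 ⊗ (x ⊕ (-3)) ⊗ (x ⊕ (-3)) ⊗ (x ⊕ 4/3) ⊗ (x ⊕ 4/3) ⊗ (x ⊕ 4/3)
Answer: roots = -3 (mult 2), 4/3 (mult 3)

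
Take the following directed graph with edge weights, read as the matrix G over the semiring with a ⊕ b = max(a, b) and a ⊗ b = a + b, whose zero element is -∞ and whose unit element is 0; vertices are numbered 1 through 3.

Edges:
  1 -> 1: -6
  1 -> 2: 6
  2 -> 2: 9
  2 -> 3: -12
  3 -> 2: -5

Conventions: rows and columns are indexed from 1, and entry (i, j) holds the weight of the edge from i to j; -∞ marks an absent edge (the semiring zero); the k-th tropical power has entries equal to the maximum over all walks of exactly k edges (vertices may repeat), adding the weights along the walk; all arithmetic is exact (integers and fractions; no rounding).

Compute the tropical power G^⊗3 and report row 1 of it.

G^⊗2:
  [-12, 15, -6]
  [-∞, 18, -3]
  [-∞, 4, -17]
G^⊗3:
  [-18, 24, 3]
  [-∞, 27, 6]
  [-∞, 13, -8]
Answer: row 1 of G^⊗3 = [-18, 24, 3]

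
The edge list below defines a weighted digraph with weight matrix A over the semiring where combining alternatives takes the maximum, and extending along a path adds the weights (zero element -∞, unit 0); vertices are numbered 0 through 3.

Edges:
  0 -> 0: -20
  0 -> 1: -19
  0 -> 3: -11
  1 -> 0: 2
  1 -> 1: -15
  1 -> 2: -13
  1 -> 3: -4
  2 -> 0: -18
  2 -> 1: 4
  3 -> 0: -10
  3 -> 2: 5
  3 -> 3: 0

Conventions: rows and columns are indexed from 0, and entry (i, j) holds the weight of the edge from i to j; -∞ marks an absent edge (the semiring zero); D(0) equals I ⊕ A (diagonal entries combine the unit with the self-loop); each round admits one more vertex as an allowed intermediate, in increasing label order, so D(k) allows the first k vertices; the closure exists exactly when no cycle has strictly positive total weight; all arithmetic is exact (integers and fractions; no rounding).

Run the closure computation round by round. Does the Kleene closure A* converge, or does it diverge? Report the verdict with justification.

D(0):
  [0, -19, -∞, -11]
  [2, 0, -13, -4]
  [-18, 4, 0, -∞]
  [-10, -∞, 5, 0]
D(1):
  [0, -19, -∞, -11]
  [2, 0, -13, -4]
  [-18, 4, 0, -29]
  [-10, -29, 5, 0]
D(2):
  [0, -19, -32, -11]
  [2, 0, -13, -4]
  [6, 4, 0, 0]
  [-10, -29, 5, 0]
Detection: at round 3, diagonal entry (3, 3) turns strictly positive.
Key observation: the cycle 3->2->1->3 has total weight 5 + 4 + (-4), which is strictly positive.
Answer: DIVERGES — positive cycle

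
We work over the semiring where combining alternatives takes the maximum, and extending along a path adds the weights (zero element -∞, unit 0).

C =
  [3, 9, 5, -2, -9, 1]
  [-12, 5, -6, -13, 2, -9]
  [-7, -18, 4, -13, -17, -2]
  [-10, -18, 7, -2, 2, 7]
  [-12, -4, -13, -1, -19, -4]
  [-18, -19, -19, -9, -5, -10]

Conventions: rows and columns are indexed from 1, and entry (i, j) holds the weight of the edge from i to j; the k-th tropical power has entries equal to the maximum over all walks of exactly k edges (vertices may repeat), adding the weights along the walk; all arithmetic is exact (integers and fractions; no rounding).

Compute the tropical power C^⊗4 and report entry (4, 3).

C^⊗2:
  [6, 14, 9, 1, 11, 5]
  [-7, 10, -1, 1, 7, -2]
  [-3, 2, 8, -9, -7, 2]
  [0, -1, 11, 1, 2, 5]
  [-9, 1, 6, -3, 1, 6]
  [-15, -9, -2, -6, -7, -2]
C^⊗3:
  [9, 19, 13, 10, 16, 8]
  [-2, 15, 8, 6, 12, 8]
  [1, 7, 12, -5, 4, 6]
  [4, 9, 15, 1, 3, 9]
  [-1, 6, 10, 0, 3, 4]
  [-9, -4, 2, -8, -4, 1]
C^⊗4:
  [12, 24, 17, 15, 21, 17]
  [3, 20, 13, 11, 17, 13]
  [5, 12, 16, 3, 9, 10]
  [8, 14, 19, 2, 11, 13]
  [3, 11, 14, 2, 8, 8]
  [-5, 1, 6, -5, -2, 0]
Key observation: the optimum is the walk 4->3->3->3->3, with weight 7 + 4 + 4 + 4 = 19.
Optimal value attained by: walk 4->3->3->3->3.
Answer: (C^⊗4)[4][3] = 19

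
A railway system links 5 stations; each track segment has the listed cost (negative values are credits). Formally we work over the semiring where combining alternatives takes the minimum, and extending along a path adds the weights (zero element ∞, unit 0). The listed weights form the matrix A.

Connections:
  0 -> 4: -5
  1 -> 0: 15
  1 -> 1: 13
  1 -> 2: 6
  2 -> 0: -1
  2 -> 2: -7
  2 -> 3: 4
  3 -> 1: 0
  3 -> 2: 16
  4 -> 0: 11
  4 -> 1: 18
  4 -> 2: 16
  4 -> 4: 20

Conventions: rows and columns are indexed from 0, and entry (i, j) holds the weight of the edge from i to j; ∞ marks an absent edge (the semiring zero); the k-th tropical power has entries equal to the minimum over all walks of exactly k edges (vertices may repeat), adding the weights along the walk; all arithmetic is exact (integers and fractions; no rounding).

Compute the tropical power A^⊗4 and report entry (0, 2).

A^⊗2:
  [6, 13, 11, ∞, 15]
  [5, 26, -1, 10, 10]
  [-8, 4, -14, -3, -6]
  [15, 13, 6, 20, ∞]
  [15, 31, 9, 20, 6]
A^⊗3:
  [10, 26, 4, 15, 1]
  [-2, 10, -8, 3, 0]
  [-15, -3, -21, -10, -13]
  [5, 20, -1, 10, 10]
  [8, 20, 2, 13, 10]
A^⊗4:
  [3, 15, -3, 8, 5]
  [-9, 3, -15, -4, -7]
  [-22, -10, -28, -17, -20]
  [-2, 10, -8, 3, 0]
  [1, 13, -5, 6, 3]
Key observation: the optimum is the walk 0->4->2->2->2, with weight (-5) + 16 + (-7) + (-7) = -3.
Optimal value attained by: walk 0->4->2->2->2.
Answer: (A^⊗4)[0][2] = -3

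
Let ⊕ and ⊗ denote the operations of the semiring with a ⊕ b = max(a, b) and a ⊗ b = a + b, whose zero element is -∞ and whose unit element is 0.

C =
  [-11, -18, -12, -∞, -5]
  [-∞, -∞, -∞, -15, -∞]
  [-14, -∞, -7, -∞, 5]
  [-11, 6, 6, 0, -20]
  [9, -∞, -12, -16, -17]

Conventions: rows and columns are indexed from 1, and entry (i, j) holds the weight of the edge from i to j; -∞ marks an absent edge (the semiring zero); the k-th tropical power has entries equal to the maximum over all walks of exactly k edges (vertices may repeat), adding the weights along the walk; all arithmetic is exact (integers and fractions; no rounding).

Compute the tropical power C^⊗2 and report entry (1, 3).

C^⊗2:
  [4, -29, -17, -21, -7]
  [-26, -9, -9, -15, -35]
  [14, -32, -7, -11, -2]
  [-8, 6, 6, 0, 11]
  [-2, -9, -3, -16, 4]
Key observation: the optimum is the walk 1->5->3, with weight (-5) + (-12) = -17.
Optimal value attained by: walk 1->5->3.
Answer: (C^⊗2)[1][3] = -17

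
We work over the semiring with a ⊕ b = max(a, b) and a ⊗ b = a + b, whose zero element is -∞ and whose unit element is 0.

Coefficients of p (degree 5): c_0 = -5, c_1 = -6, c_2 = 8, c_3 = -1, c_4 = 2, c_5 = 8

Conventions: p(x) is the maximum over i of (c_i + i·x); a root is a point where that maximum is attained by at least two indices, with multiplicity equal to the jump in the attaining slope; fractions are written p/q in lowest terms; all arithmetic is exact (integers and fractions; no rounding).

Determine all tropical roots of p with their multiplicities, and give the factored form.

hull edge (i=0, c=-5) to (i=2, c=8): slope 13/2, span 2
hull edge (i=2, c=8) to (i=5, c=8): slope 0, span 3
Factored form: p(x) = 8 ⊗ (x ⊕ (-13/2)) ⊗ (x ⊕ (-13/2)) ⊗ (x ⊕ 0) ⊗ (x ⊕ 0) ⊗ (x ⊕ 0)
Answer: roots = -13/2 (mult 2), 0 (mult 3)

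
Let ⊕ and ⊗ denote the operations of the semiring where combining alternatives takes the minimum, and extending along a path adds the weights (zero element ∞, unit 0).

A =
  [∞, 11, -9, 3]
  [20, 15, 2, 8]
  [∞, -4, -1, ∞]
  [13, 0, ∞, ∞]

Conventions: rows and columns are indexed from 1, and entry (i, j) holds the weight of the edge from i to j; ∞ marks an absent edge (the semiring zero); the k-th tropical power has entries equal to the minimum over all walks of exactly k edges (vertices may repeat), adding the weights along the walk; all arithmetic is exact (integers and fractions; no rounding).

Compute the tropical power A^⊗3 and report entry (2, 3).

A^⊗2:
  [16, -13, -10, 19]
  [21, -2, 1, 23]
  [16, -5, -2, 4]
  [20, 15, 2, 8]
A^⊗3:
  [7, -14, -11, -5]
  [18, -3, 0, 6]
  [15, -6, -3, 3]
  [21, -2, 1, 23]
Key observation: the optimum is the walk 2->3->2->3, with weight 2 + (-4) + 2 = 0.
Optimal value attained by: walk 2->3->2->3.
Answer: (A^⊗3)[2][3] = 0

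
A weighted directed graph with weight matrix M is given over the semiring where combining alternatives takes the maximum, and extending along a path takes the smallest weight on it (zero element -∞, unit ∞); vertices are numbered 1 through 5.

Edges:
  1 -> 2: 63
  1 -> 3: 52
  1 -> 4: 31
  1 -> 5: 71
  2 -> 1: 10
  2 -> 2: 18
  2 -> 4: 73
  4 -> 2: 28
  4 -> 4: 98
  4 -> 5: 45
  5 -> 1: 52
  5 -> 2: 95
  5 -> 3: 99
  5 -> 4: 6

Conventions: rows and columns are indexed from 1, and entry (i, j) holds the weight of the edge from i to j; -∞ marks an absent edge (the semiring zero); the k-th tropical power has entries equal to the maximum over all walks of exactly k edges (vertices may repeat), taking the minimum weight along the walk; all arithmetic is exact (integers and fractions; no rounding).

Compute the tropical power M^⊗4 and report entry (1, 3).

M^⊗2:
  [52, 71, 71, 63, 31]
  [10, 28, 10, 73, 45]
  [-∞, -∞, -∞, -∞, -∞]
  [45, 45, 45, 98, 45]
  [10, 52, 52, 73, 52]
M^⊗3:
  [31, 52, 52, 71, 52]
  [45, 45, 45, 73, 45]
  [-∞, -∞, -∞, -∞, -∞]
  [45, 45, 45, 98, 45]
  [52, 52, 52, 73, 45]
M^⊗4:
  [52, 52, 52, 71, 45]
  [45, 45, 45, 73, 45]
  [-∞, -∞, -∞, -∞, -∞]
  [45, 45, 45, 98, 45]
  [45, 52, 52, 73, 52]
Key observation: the optimum is the walk 1->5->1->5->3, with weight 71 min 52 min 71 min 99 = 52.
Optimal value attained by: walk 1->5->1->5->3.
Answer: (M^⊗4)[1][3] = 52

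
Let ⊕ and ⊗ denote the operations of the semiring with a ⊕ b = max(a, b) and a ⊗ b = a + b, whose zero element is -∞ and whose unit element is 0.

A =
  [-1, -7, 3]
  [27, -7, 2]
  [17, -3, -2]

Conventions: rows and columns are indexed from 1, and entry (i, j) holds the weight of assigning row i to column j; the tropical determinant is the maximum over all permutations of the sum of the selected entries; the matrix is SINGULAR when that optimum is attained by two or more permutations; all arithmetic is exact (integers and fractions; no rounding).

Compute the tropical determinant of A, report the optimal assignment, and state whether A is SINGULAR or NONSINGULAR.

σ = (1, 2, 3): (-1) + (-7) + (-2) = -10
σ = (1, 3, 2): (-1) + 2 + (-3) = -2
σ = (2, 1, 3): (-7) + 27 + (-2) = 18
σ = (2, 3, 1): (-7) + 2 + 17 = 12
σ = (3, 1, 2): 3 + 27 + (-3) = 27
σ = (3, 2, 1): 3 + (-7) + 17 = 13
Optimal value attained by: σ = (3, 1, 2).
Answer: det⊕(A) = 27; verdict: NONSINGULAR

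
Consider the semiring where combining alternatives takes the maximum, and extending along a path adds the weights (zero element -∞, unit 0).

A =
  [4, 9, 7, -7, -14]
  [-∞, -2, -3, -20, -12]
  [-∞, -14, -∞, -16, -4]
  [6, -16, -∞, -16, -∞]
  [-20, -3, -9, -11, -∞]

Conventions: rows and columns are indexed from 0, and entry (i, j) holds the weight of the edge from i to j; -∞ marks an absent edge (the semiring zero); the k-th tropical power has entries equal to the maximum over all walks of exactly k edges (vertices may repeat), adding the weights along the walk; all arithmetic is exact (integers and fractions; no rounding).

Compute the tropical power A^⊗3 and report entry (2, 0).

A^⊗2:
  [8, 13, 11, -3, 3]
  [-14, -4, -5, -19, -7]
  [-10, -7, -13, -15, -26]
  [10, 15, 13, -1, -8]
  [-5, -5, -6, -23, -13]
A^⊗3:
  [12, 17, 15, 1, 7]
  [-10, -5, -7, -18, -9]
  [-6, -1, -3, -17, -17]
  [14, 19, 17, 3, 9]
  [-1, 4, 2, -12, -10]
Key observation: the optimum is the walk 2->3->0->0, with weight (-16) + 6 + 4 = -6.
Optimal value attained by: walk 2->3->0->0.
Answer: (A^⊗3)[2][0] = -6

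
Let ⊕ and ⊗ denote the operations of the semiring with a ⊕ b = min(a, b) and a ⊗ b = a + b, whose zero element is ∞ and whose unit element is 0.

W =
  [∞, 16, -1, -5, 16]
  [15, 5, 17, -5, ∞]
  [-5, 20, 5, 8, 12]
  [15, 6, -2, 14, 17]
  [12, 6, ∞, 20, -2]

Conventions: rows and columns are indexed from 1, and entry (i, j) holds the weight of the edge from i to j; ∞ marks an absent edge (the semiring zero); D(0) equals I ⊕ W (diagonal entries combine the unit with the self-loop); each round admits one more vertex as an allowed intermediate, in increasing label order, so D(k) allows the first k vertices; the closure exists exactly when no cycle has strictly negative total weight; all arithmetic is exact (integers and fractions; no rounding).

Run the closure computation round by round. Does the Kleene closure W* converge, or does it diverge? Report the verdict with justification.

Detection: at round 0, diagonal entry (5, 5) turns strictly negative.
Key observation: the cycle 5->5 has total weight (-2), which is strictly negative.
Answer: DIVERGES — negative cycle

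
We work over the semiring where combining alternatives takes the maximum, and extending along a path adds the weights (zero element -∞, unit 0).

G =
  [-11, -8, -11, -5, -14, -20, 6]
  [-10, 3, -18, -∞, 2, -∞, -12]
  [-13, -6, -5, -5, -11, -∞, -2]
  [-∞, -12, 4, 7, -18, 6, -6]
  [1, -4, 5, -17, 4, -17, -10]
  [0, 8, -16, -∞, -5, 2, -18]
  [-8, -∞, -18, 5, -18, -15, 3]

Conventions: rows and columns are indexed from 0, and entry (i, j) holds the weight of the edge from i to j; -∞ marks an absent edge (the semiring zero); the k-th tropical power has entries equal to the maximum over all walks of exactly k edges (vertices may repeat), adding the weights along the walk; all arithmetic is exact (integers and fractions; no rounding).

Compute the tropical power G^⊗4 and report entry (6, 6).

G^⊗2:
  [-2, -5, -1, 11, -6, 1, 9]
  [3, 6, 7, -7, 6, -15, -4]
  [-10, -3, -1, 3, -4, 1, 1]
  [6, 14, 11, 14, 1, 13, 2]
  [5, 0, 9, 0, 8, -11, 7]
  [2, 11, 0, -5, 10, 4, 6]
  [-5, -7, 9, 12, -13, 11, 6]
G^⊗3:
  [1, 9, 15, 18, -2, 17, 12]
  [7, 9, 11, 2, 10, -1, 9]
  [1, 9, 7, 10, 0, 9, 4]
  [13, 21, 18, 21, 16, 20, 12]
  [9, 4, 13, 12, 12, 6, 11]
  [11, 14, 15, 11, 14, 6, 9]
  [11, 19, 16, 19, 6, 18, 9]
G^⊗4:
  [17, 25, 22, 25, 12, 24, 15]
  [11, 12, 15, 14, 14, 8, 13]
  [9, 17, 14, 17, 11, 16, 7]
  [20, 28, 25, 28, 23, 27, 19]
  [13, 14, 17, 19, 16, 18, 15]
  [15, 17, 19, 18, 18, 17, 17]
  [18, 26, 23, 26, 21, 25, 17]
Key observation: the optimum is the walk 6->3->5->0->6, with weight 5 + 6 + 0 + 6 = 17.
Optimal value attained by: walk 6->3->5->0->6.
Answer: (G^⊗4)[6][6] = 17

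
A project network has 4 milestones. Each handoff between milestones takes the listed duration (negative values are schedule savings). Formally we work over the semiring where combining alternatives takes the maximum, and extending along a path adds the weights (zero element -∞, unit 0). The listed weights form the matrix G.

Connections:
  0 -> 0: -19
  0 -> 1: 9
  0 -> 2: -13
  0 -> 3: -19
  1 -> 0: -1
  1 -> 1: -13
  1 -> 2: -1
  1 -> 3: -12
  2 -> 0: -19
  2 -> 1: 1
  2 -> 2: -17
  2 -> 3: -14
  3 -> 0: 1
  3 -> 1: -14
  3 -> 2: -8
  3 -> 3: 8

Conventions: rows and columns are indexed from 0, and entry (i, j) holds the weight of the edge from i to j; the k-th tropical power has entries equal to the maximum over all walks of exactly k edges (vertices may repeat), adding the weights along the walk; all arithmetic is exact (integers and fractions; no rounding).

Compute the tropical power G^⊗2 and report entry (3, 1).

G^⊗2:
  [8, -4, 8, -3]
  [-11, 8, -14, -4]
  [0, -10, 0, -6]
  [9, 10, 0, 16]
Key observation: the optimum is the walk 3->0->1, with weight 1 + 9 = 10.
Optimal value attained by: walk 3->0->1.
Answer: (G^⊗2)[3][1] = 10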